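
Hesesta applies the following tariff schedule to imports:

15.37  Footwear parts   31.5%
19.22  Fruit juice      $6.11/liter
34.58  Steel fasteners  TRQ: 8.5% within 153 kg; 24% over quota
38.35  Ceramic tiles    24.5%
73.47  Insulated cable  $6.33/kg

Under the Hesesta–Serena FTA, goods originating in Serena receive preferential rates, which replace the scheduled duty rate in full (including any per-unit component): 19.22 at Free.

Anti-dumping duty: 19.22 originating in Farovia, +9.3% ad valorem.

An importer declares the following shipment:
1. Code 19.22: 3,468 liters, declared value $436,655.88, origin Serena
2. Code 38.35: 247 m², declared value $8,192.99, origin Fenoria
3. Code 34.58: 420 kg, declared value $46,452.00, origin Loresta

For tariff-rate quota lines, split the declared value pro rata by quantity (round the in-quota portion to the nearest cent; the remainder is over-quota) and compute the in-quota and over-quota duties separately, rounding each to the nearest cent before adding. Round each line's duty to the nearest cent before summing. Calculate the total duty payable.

Line 1 (19.22, Serena, 3,468 liters, $436,655.88):
Base rate for 19.22 is $6.11/liter.
Origin Serena qualifies under the Hesesta–Serena agreement and 19.22 is covered: preferential rate Free applies instead.
The additional-duty order on 19.22 targets Farovia, not Serena; it does not apply.
Duty = $436,655.88 × 0% = $0.00.
Line 2 (38.35, Fenoria, 247 m², $8,192.99):
Base rate for 38.35 is 24.5%.
Duty = $8,192.99 × 24.5% = $2,007.28.
Line 3 (34.58, Loresta, 420 kg, $46,452.00):
Code 34.58 is under a tariff-rate quota (threshold 153 kg). In-quota: 153 kg at 8.5%; over-quota: 267 kg at 24%.
Pro-rata value split: in-quota = $46,452.00 × 153/420 = $16,921.80; over-quota = $46,452.00 − $16,921.80 = $29,530.20.
In-quota duty = $16,921.80 × 8.5% = $1,438.35. Over-quota duty = $29,530.20 × 24% = $7,087.25.
Line duty = $1,438.35 + $7,087.25 = $8,525.60.
Total = $0.00 + $2,007.28 + $8,525.60 = $10,532.88.

$10,532.88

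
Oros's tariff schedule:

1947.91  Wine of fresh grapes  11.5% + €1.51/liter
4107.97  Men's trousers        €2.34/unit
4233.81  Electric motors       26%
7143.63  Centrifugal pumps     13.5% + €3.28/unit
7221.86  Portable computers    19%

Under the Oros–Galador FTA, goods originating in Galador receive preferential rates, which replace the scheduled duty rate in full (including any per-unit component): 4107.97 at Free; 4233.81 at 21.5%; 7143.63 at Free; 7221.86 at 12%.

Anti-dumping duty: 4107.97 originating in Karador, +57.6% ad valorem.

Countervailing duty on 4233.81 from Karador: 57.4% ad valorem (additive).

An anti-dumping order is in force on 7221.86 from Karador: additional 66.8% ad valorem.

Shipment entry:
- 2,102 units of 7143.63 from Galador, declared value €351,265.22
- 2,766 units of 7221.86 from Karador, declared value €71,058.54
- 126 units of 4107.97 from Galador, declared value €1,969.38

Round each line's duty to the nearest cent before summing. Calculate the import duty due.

€60,968.23

Line 1 (7143.63, Galador, 2,102 units, €351,265.22):
Base rate for 7143.63 is 13.5% + €3.28/unit.
Origin Galador qualifies under the Oros–Galador agreement and 7143.63 is covered: preferential rate Free applies instead.
Duty = €351,265.22 × 0% = €0.00.
Line 2 (7221.86, Karador, 2,766 units, €71,058.54):
Base rate for 7221.86 is 19%.
7221.86 has an FTA preferential rate, but origin Karador is not Galador; base rate stands.
Additional duty on 7221.86 from Karador: +66.8%. Applied ad valorem rate: 19% + 66.8% = 85.8%.
Duty = €71,058.54 × 85.8% = €60,968.23.
Line 3 (4107.97, Galador, 126 units, €1,969.38):
Base rate for 4107.97 is €2.34/unit.
Origin Galador qualifies under the Oros–Galador agreement and 4107.97 is covered: preferential rate Free applies instead.
The additional-duty order on 4107.97 targets Karador, not Galador; it does not apply.
Duty = €1,969.38 × 0% = €0.00.
Total = €0.00 + €60,968.23 + €0.00 = €60,968.23.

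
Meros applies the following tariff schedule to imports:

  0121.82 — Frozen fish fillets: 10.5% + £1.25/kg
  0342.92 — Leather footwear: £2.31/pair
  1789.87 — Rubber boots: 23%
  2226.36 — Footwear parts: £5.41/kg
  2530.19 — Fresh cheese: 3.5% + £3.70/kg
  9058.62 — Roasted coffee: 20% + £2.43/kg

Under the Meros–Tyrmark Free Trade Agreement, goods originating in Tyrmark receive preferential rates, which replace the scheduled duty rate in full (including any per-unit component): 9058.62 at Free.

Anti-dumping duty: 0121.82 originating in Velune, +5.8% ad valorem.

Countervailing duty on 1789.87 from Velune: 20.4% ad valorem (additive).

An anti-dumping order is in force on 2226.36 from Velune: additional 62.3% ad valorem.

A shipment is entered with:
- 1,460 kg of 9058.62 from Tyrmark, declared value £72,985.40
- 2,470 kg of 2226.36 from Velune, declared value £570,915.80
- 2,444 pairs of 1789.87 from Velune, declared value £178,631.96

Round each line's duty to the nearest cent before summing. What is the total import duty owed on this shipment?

Line 1 (9058.62, Tyrmark, 1,460 kg, £72,985.40):
Base rate for 9058.62 is 20% + £2.43/kg.
Origin Tyrmark qualifies under the Meros–Tyrmark agreement and 9058.62 is covered: preferential rate Free applies instead.
Duty = £72,985.40 × 0% = £0.00.
Line 2 (2226.36, Velune, 2,470 kg, £570,915.80):
Base rate for 2226.36 is £5.41/kg.
Additional duty on 2226.36 from Velune: +62.3% ad valorem. Applied ad valorem rate = 62.3%.
Duty = £570,915.80 × 62.3% + 2,470 × £5.41 = £369,043.24.
Line 3 (1789.87, Velune, 2,444 pairs, £178,631.96):
Base rate for 1789.87 is 23%.
Additional duty on 1789.87 from Velune: +20.4%. Applied ad valorem rate: 23% + 20.4% = 43.4%.
Duty = £178,631.96 × 43.4% = £77,526.27.
Total = £0.00 + £369,043.24 + £77,526.27 = £446,569.51.

£446,569.51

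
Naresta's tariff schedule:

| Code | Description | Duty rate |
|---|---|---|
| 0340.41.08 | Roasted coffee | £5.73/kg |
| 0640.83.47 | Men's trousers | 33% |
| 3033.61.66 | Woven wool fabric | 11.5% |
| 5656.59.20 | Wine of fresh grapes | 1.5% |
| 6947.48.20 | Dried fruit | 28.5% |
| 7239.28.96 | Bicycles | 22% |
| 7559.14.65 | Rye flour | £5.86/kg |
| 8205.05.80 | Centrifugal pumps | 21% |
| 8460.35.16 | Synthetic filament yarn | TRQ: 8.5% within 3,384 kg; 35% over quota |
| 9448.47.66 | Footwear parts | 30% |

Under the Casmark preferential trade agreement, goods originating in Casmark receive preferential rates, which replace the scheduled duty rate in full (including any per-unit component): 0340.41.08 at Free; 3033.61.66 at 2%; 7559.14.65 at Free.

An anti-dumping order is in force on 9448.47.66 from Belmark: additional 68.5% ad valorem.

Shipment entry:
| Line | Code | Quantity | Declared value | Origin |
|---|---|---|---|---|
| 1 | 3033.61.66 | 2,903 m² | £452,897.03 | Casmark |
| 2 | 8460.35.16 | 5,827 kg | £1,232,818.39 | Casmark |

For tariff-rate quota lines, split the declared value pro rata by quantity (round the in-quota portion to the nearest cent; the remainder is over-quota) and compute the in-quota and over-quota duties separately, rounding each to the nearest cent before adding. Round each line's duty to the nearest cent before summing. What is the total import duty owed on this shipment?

£250,816.86

Line 1 (3033.61.66, Casmark, 2,903 m², £452,897.03):
Base rate for 3033.61.66 is 11.5%.
Origin Casmark qualifies under the Naresta–Casmark agreement and 3033.61.66 is covered: preferential rate 2% applies instead.
Duty = £452,897.03 × 2% = £9,057.94.
Line 2 (8460.35.16, Casmark, 5,827 kg, £1,232,818.39):
Code 8460.35.16 is under a tariff-rate quota (threshold 3,384 kg). In-quota: 3,384 kg at 8.5%; over-quota: 2,443 kg at 35%.
Pro-rata value split: in-quota = £1,232,818.39 × 3,384/5,827 = £715,952.88; over-quota = £1,232,818.39 − £715,952.88 = £516,865.51.
In-quota duty = £715,952.88 × 8.5% = £60,855.99. Over-quota duty = £516,865.51 × 35% = £180,902.93.
Line duty = £60,855.99 + £180,902.93 = £241,758.92.
Total = £9,057.94 + £241,758.92 = £250,816.86.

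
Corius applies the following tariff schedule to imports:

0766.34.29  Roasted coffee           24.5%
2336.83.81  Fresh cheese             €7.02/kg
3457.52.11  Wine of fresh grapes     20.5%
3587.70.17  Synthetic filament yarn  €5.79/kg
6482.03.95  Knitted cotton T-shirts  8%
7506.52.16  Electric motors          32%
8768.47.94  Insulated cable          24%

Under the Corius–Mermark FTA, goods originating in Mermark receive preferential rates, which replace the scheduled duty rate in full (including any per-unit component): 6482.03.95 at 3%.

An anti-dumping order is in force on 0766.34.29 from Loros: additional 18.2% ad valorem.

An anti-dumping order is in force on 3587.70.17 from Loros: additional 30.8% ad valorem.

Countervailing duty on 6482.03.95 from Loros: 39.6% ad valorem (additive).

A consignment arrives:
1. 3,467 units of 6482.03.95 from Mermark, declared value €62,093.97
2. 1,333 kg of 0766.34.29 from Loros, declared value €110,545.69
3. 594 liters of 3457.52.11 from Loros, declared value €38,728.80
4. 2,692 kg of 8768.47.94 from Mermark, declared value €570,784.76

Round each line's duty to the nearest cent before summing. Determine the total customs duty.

Line 1 (6482.03.95, Mermark, 3,467 units, €62,093.97):
Base rate for 6482.03.95 is 8%.
Origin Mermark qualifies under the Corius–Mermark agreement and 6482.03.95 is covered: preferential rate 3% applies instead.
The additional-duty order on 6482.03.95 targets Loros, not Mermark; it does not apply.
Duty = €62,093.97 × 3% = €1,862.82.
Line 2 (0766.34.29, Loros, 1,333 kg, €110,545.69):
Base rate for 0766.34.29 is 24.5%.
Additional duty on 0766.34.29 from Loros: +18.2%. Applied ad valorem rate: 24.5% + 18.2% = 42.7%.
Duty = €110,545.69 × 42.7% = €47,203.01.
Line 3 (3457.52.11, Loros, 594 liters, €38,728.80):
Base rate for 3457.52.11 is 20.5%.
Duty = €38,728.80 × 20.5% = €7,939.40.
Line 4 (8768.47.94, Mermark, 2,692 kg, €570,784.76):
Base rate for 8768.47.94 is 24%.
Origin Mermark is the FTA partner but 8768.47.94 is not on the preference list; base rate stands.
Duty = €570,784.76 × 24% = €136,988.34.
Total = €1,862.82 + €47,203.01 + €7,939.40 + €136,988.34 = €193,993.57.

€193,993.57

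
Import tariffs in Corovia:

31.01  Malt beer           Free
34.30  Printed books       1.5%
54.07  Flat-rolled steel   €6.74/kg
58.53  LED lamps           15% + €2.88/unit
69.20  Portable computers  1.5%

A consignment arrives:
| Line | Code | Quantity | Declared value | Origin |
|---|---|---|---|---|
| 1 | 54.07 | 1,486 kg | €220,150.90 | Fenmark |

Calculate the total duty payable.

€10,015.64

Line 1 (54.07, Fenmark, 1,486 kg, €220,150.90):
Base rate for 54.07 is €6.74/kg.
Duty = 1,486 × €6.74 = €10,015.64.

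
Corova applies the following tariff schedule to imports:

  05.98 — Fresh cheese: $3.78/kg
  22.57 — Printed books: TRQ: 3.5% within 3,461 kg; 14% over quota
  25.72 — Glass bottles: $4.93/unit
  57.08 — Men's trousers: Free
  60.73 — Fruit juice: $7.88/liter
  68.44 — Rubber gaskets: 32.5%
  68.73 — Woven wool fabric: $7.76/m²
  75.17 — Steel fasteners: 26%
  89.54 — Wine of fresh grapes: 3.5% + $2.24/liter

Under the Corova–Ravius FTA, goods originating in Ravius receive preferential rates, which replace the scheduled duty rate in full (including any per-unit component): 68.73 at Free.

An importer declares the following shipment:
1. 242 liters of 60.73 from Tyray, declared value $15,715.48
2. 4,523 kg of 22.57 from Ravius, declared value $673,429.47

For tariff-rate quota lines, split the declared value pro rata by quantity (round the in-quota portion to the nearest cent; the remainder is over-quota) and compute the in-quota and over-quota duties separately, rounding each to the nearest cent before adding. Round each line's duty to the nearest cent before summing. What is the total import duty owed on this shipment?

Line 1 (60.73, Tyray, 242 liters, $15,715.48):
Base rate for 60.73 is $7.88/liter.
Duty = 242 × $7.88 = $1,906.96.
Line 2 (22.57, Ravius, 4,523 kg, $673,429.47):
Code 22.57 is under a tariff-rate quota (threshold 3,461 kg). In-quota: 3,461 kg at 3.5%; over-quota: 1,062 kg at 14%.
Pro-rata value split: in-quota = $673,429.47 × 3,461/4,523 = $515,308.29; over-quota = $673,429.47 − $515,308.29 = $158,121.18.
In-quota duty = $515,308.29 × 3.5% = $18,035.79. Over-quota duty = $158,121.18 × 14% = $22,136.97.
Line duty = $18,035.79 + $22,136.97 = $40,172.76.
Total = $1,906.96 + $40,172.76 = $42,079.72.

$42,079.72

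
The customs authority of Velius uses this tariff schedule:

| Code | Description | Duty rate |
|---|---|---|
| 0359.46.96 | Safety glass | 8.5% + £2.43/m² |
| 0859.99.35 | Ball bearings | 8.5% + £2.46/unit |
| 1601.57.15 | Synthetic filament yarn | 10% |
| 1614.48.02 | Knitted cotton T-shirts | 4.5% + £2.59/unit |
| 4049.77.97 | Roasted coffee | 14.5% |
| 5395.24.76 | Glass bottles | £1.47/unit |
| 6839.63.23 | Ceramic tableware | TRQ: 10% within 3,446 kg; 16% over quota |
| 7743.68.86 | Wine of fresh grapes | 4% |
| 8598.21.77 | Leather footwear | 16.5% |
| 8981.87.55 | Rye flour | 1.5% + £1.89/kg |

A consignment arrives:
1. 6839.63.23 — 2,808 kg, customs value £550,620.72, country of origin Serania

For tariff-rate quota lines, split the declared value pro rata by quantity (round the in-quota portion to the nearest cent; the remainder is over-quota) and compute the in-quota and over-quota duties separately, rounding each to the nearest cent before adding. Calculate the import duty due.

Line 1 (6839.63.23, Serania, 2,808 kg, £550,620.72):
Code 6839.63.23 is under a tariff-rate quota (threshold 3,446 kg). Quantity 2,808 kg is within the quota, so the in-quota rate 10% applies to the full value.
Duty = £550,620.72 × 10% = £55,062.07.

£55,062.07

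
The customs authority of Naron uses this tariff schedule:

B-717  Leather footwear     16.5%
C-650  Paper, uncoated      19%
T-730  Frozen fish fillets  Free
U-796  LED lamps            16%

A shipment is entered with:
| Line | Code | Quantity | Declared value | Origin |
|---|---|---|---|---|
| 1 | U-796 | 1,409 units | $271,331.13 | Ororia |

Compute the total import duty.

Line 1 (U-796, Ororia, 1,409 units, $271,331.13):
Base rate for U-796 is 16%.
Duty = $271,331.13 × 16% = $43,412.98.

$43,412.98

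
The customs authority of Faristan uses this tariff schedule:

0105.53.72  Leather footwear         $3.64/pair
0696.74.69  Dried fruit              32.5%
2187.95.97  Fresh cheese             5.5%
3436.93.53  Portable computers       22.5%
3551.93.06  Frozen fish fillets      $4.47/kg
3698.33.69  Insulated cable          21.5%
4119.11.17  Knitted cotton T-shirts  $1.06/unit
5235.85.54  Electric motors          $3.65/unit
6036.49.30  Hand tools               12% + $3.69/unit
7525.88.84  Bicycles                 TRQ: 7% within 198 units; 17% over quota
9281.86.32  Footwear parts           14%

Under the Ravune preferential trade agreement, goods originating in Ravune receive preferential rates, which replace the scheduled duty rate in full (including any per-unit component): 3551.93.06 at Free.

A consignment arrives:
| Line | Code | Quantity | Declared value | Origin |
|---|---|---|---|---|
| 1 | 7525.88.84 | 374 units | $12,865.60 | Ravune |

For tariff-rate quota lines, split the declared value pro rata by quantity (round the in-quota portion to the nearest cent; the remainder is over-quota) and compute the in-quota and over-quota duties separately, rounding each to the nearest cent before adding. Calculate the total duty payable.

Line 1 (7525.88.84, Ravune, 374 units, $12,865.60):
Code 7525.88.84 is under a tariff-rate quota (threshold 198 units). In-quota: 198 units at 7%; over-quota: 176 units at 17%.
Pro-rata value split: in-quota = $12,865.60 × 198/374 = $6,811.20; over-quota = $12,865.60 − $6,811.20 = $6,054.40.
In-quota duty = $6,811.20 × 7% = $476.78. Over-quota duty = $6,054.40 × 17% = $1,029.25.
Line duty = $476.78 + $1,029.25 = $1,506.03.

$1,506.03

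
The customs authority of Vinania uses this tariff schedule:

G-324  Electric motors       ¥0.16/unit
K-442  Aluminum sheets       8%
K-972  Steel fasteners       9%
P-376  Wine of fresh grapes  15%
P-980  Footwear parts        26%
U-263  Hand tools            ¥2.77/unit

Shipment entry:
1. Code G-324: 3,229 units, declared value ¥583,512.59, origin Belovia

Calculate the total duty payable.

¥516.64

Line 1 (G-324, Belovia, 3,229 units, ¥583,512.59):
Base rate for G-324 is ¥0.16/unit.
Duty = 3,229 × ¥0.16 = ¥516.64.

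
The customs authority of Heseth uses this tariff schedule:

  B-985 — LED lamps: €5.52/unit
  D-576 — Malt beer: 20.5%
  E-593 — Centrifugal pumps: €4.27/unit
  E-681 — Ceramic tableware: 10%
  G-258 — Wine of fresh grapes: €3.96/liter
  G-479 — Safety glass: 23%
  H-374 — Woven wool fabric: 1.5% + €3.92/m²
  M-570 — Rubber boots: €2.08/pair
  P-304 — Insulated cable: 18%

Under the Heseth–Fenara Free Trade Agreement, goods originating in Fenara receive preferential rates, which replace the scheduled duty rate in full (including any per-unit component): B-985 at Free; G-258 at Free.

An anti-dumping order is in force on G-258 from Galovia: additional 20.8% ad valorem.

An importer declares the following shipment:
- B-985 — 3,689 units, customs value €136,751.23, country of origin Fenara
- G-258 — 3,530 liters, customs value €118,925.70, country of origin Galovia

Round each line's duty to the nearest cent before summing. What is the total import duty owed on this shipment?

€38,715.35

Line 1 (B-985, Fenara, 3,689 units, €136,751.23):
Base rate for B-985 is €5.52/unit.
Origin Fenara qualifies under the Heseth–Fenara agreement and B-985 is covered: preferential rate Free applies instead.
Duty = €136,751.23 × 0% = €0.00.
Line 2 (G-258, Galovia, 3,530 liters, €118,925.70):
Base rate for G-258 is €3.96/liter.
G-258 has an FTA preferential rate, but origin Galovia is not Fenara; base rate stands.
Additional duty on G-258 from Galovia: +20.8% ad valorem. Applied ad valorem rate = 20.8%.
Duty = €118,925.70 × 20.8% + 3,530 × €3.96 = €38,715.35.
Total = €0.00 + €38,715.35 = €38,715.35.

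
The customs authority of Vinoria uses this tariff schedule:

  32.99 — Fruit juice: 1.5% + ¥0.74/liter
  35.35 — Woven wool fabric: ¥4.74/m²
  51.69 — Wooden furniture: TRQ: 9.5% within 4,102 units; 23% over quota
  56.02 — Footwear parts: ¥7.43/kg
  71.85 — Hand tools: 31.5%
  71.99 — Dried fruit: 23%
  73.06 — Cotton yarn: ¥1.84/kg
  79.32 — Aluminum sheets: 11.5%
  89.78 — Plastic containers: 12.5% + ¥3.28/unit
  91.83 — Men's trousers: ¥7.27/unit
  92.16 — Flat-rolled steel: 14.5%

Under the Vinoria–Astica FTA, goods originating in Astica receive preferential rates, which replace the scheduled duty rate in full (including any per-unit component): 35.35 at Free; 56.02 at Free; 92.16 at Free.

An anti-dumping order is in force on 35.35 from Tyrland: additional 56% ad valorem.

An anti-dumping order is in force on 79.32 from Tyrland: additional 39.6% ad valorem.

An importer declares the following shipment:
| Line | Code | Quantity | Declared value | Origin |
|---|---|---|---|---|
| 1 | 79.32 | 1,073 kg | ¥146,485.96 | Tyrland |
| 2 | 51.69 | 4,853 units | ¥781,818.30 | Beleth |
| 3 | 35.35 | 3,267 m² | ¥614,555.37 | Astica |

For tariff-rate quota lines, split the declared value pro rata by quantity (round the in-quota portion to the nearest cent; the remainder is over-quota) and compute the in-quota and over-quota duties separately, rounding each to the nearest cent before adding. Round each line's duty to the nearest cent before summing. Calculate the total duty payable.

¥165,460.19

Line 1 (79.32, Tyrland, 1,073 kg, ¥146,485.96):
Base rate for 79.32 is 11.5%.
Additional duty on 79.32 from Tyrland: +39.6%. Applied ad valorem rate: 11.5% + 39.6% = 51.1%.
Duty = ¥146,485.96 × 51.1% = ¥74,854.33.
Line 2 (51.69, Beleth, 4,853 units, ¥781,818.30):
Code 51.69 is under a tariff-rate quota (threshold 4,102 units). In-quota: 4,102 units at 9.5%; over-quota: 751 units at 23%.
Pro-rata value split: in-quota = ¥781,818.30 × 4,102/4,853 = ¥660,832.20; over-quota = ¥781,818.30 − ¥660,832.20 = ¥120,986.10.
In-quota duty = ¥660,832.20 × 9.5% = ¥62,779.06. Over-quota duty = ¥120,986.10 × 23% = ¥27,826.80.
Line duty = ¥62,779.06 + ¥27,826.80 = ¥90,605.86.
Line 3 (35.35, Astica, 3,267 m², ¥614,555.37):
Base rate for 35.35 is ¥4.74/m².
Origin Astica qualifies under the Vinoria–Astica agreement and 35.35 is covered: preferential rate Free applies instead.
The additional-duty order on 35.35 targets Tyrland, not Astica; it does not apply.
Duty = ¥614,555.37 × 0% = ¥0.00.
Total = ¥74,854.33 + ¥90,605.86 + ¥0.00 = ¥165,460.19.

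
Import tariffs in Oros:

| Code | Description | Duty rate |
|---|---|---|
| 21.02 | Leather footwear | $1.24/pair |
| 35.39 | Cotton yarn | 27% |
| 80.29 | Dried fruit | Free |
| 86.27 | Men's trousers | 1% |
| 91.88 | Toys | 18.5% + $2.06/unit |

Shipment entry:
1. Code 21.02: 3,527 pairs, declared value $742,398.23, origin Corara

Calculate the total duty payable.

$4,373.48

Line 1 (21.02, Corara, 3,527 pairs, $742,398.23):
Base rate for 21.02 is $1.24/pair.
Duty = 3,527 × $1.24 = $4,373.48.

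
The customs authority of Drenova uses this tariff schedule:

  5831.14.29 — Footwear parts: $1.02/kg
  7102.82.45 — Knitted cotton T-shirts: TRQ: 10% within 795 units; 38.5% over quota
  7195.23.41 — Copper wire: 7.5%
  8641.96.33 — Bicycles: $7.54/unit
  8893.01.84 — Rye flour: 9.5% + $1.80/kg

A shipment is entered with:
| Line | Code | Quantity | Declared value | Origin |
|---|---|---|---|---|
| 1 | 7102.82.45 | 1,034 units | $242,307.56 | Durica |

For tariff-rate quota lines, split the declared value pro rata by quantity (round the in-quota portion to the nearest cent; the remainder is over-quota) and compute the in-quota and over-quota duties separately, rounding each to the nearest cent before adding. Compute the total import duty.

Line 1 (7102.82.45, Durica, 1,034 units, $242,307.56):
Code 7102.82.45 is under a tariff-rate quota (threshold 795 units). In-quota: 795 units at 10%; over-quota: 239 units at 38.5%.
Pro-rata value split: in-quota = $242,307.56 × 795/1,034 = $186,300.30; over-quota = $242,307.56 − $186,300.30 = $56,007.26.
In-quota duty = $186,300.30 × 10% = $18,630.03. Over-quota duty = $56,007.26 × 38.5% = $21,562.80.
Line duty = $18,630.03 + $21,562.80 = $40,192.83.

$40,192.83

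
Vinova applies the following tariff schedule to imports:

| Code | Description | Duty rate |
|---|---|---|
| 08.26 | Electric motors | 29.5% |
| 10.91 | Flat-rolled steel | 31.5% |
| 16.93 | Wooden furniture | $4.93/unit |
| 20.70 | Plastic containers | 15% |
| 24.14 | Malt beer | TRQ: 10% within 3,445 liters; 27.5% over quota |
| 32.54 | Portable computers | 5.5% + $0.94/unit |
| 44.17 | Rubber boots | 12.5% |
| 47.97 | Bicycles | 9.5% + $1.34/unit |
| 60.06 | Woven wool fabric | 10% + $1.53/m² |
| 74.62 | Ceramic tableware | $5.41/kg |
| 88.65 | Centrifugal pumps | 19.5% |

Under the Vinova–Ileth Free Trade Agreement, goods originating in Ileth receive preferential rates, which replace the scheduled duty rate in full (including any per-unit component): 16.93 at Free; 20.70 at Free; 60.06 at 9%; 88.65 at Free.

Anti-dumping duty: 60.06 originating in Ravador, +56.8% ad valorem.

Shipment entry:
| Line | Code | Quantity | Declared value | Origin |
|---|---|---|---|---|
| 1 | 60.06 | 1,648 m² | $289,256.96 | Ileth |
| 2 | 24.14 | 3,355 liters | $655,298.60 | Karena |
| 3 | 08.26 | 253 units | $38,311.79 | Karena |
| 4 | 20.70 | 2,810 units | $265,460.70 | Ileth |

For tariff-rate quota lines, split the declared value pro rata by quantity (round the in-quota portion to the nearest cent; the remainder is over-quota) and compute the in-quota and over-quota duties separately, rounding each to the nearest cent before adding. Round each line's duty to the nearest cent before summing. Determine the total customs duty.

$102,864.97

Line 1 (60.06, Ileth, 1,648 m², $289,256.96):
Base rate for 60.06 is 10% + $1.53/m².
Origin Ileth qualifies under the Vinova–Ileth agreement and 60.06 is covered: preferential rate 9% applies instead.
The additional-duty order on 60.06 targets Ravador, not Ileth; it does not apply.
Duty = $289,256.96 × 9% = $26,033.13.
Line 2 (24.14, Karena, 3,355 liters, $655,298.60):
Code 24.14 is under a tariff-rate quota (threshold 3,445 liters). Quantity 3,355 liters is within the quota, so the in-quota rate 10% applies to the full value.
Duty = $655,298.60 × 10% = $65,529.86.
Line 3 (08.26, Karena, 253 units, $38,311.79):
Base rate for 08.26 is 29.5%.
Duty = $38,311.79 × 29.5% = $11,301.98.
Line 4 (20.70, Ileth, 2,810 units, $265,460.70):
Base rate for 20.70 is 15%.
Origin Ileth qualifies under the Vinova–Ileth agreement and 20.70 is covered: preferential rate Free applies instead.
Duty = $265,460.70 × 0% = $0.00.
Total = $26,033.13 + $65,529.86 + $11,301.98 + $0.00 = $102,864.97.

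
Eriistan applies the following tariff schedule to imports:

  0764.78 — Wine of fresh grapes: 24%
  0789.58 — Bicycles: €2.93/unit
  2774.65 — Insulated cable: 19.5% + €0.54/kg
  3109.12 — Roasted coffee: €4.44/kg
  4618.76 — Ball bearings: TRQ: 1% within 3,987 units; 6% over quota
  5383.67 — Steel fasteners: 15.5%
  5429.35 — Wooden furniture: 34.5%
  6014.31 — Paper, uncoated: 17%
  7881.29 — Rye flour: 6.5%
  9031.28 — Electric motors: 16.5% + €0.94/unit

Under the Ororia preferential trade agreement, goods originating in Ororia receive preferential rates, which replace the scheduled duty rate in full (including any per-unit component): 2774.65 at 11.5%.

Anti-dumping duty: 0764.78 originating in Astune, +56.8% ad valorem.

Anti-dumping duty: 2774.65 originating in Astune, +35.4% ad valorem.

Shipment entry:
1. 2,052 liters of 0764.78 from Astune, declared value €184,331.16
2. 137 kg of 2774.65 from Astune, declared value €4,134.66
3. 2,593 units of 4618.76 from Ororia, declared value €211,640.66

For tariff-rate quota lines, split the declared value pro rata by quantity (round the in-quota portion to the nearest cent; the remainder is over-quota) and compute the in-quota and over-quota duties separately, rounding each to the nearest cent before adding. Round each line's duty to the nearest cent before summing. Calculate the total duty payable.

€153,399.90

Line 1 (0764.78, Astune, 2,052 liters, €184,331.16):
Base rate for 0764.78 is 24%.
Additional duty on 0764.78 from Astune: +56.8%. Applied ad valorem rate: 24% + 56.8% = 80.8%.
Duty = €184,331.16 × 80.8% = €148,939.58.
Line 2 (2774.65, Astune, 137 kg, €4,134.66):
Base rate for 2774.65 is 19.5% + €0.54/kg.
2774.65 has an FTA preferential rate, but origin Astune is not Ororia; base rate stands.
Additional duty on 2774.65 from Astune: +35.4%. Applied ad valorem rate: 19.5% + 35.4% = 54.9%.
Duty = €4,134.66 × 54.9% + 137 × €0.54 = €2,343.91.
Line 3 (4618.76, Ororia, 2,593 units, €211,640.66):
Code 4618.76 is under a tariff-rate quota (threshold 3,987 units). Quantity 2,593 units is within the quota, so the in-quota rate 1% applies to the full value.
Duty = €211,640.66 × 1% = €2,116.41.
Total = €148,939.58 + €2,343.91 + €2,116.41 = €153,399.90.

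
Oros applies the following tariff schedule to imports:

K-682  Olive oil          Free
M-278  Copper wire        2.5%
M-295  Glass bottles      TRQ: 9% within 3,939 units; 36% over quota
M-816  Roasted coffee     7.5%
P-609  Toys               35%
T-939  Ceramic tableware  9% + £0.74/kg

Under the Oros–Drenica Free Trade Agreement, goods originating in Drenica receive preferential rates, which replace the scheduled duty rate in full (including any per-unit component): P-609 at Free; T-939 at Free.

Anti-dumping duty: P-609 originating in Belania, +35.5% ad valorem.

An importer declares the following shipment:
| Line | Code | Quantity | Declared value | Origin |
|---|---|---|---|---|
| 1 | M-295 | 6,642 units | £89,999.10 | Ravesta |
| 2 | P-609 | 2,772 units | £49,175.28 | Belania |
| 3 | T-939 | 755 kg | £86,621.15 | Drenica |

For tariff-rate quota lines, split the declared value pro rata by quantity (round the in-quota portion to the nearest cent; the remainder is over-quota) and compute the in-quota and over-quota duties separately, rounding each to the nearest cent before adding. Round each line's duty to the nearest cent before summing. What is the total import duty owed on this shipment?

Line 1 (M-295, Ravesta, 6,642 units, £89,999.10):
Code M-295 is under a tariff-rate quota (threshold 3,939 units). In-quota: 3,939 units at 9%; over-quota: 2,703 units at 36%.
Pro-rata value split: in-quota = £89,999.10 × 3,939/6,642 = £53,373.45; over-quota = £89,999.10 − £53,373.45 = £36,625.65.
In-quota duty = £53,373.45 × 9% = £4,803.61. Over-quota duty = £36,625.65 × 36% = £13,185.23.
Line duty = £4,803.61 + £13,185.23 = £17,988.84.
Line 2 (P-609, Belania, 2,772 units, £49,175.28):
Base rate for P-609 is 35%.
P-609 has an FTA preferential rate, but origin Belania is not Drenica; base rate stands.
Additional duty on P-609 from Belania: +35.5%. Applied ad valorem rate: 35% + 35.5% = 70.5%.
Duty = £49,175.28 × 70.5% = £34,668.57.
Line 3 (T-939, Drenica, 755 kg, £86,621.15):
Base rate for T-939 is 9% + £0.74/kg.
Origin Drenica qualifies under the Oros–Drenica agreement and T-939 is covered: preferential rate Free applies instead.
Duty = £86,621.15 × 0% = £0.00.
Total = £17,988.84 + £34,668.57 + £0.00 = £52,657.41.

£52,657.41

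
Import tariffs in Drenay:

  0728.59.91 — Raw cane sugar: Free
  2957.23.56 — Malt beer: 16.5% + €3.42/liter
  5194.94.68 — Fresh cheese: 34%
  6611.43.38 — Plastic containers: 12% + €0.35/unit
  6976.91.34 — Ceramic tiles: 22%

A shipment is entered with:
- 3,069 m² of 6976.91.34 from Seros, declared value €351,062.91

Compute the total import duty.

Line 1 (6976.91.34, Seros, 3,069 m², €351,062.91):
Base rate for 6976.91.34 is 22%.
Duty = €351,062.91 × 22% = €77,233.84.

€77,233.84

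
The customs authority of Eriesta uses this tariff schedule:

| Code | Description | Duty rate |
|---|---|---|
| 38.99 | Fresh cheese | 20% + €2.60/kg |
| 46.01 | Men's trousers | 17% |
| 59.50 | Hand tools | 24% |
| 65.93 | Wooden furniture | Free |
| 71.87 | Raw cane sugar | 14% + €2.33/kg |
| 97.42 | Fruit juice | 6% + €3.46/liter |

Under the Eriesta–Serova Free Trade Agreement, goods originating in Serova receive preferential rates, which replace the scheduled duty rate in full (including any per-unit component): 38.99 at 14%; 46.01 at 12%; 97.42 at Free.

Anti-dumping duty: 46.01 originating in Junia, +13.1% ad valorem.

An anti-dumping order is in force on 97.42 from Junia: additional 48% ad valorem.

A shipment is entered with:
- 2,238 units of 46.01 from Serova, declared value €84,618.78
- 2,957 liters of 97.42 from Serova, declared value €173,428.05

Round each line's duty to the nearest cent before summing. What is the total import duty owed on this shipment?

Line 1 (46.01, Serova, 2,238 units, €84,618.78):
Base rate for 46.01 is 17%.
Origin Serova qualifies under the Eriesta–Serova agreement and 46.01 is covered: preferential rate 12% applies instead.
The additional-duty order on 46.01 targets Junia, not Serova; it does not apply.
Duty = €84,618.78 × 12% = €10,154.25.
Line 2 (97.42, Serova, 2,957 liters, €173,428.05):
Base rate for 97.42 is 6% + €3.46/liter.
Origin Serova qualifies under the Eriesta–Serova agreement and 97.42 is covered: preferential rate Free applies instead.
The additional-duty order on 97.42 targets Junia, not Serova; it does not apply.
Duty = €173,428.05 × 0% = €0.00.
Total = €10,154.25 + €0.00 = €10,154.25.

€10,154.25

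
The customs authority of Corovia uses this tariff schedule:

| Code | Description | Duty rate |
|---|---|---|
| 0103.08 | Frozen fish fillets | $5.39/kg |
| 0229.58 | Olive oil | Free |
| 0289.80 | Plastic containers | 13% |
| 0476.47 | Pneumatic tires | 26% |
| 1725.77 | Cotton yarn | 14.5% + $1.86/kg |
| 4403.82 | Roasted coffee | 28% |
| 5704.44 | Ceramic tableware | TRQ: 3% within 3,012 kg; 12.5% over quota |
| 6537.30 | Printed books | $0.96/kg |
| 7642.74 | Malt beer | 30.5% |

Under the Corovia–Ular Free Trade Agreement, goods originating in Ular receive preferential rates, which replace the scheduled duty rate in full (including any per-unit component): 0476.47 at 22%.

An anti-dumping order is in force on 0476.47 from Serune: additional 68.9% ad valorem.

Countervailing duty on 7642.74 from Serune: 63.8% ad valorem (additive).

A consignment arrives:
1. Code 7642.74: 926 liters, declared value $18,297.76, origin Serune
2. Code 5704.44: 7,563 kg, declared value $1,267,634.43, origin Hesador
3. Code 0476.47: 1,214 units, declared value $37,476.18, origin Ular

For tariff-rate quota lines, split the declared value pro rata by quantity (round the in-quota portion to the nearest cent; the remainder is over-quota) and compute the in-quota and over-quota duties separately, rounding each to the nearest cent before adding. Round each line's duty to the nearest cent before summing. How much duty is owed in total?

$135,993.93

Line 1 (7642.74, Serune, 926 liters, $18,297.76):
Base rate for 7642.74 is 30.5%.
Additional duty on 7642.74 from Serune: +63.8%. Applied ad valorem rate: 30.5% + 63.8% = 94.3%.
Duty = $18,297.76 × 94.3% = $17,254.79.
Line 2 (5704.44, Hesador, 7,563 kg, $1,267,634.43):
Code 5704.44 is under a tariff-rate quota (threshold 3,012 kg). In-quota: 3,012 kg at 3%; over-quota: 4,551 kg at 12.5%.
Pro-rata value split: in-quota = $1,267,634.43 × 3,012/7,563 = $504,841.32; over-quota = $1,267,634.43 − $504,841.32 = $762,793.11.
In-quota duty = $504,841.32 × 3% = $15,145.24. Over-quota duty = $762,793.11 × 12.5% = $95,349.14.
Line duty = $15,145.24 + $95,349.14 = $110,494.38.
Line 3 (0476.47, Ular, 1,214 units, $37,476.18):
Base rate for 0476.47 is 26%.
Origin Ular qualifies under the Corovia–Ular agreement and 0476.47 is covered: preferential rate 22% applies instead.
The additional-duty order on 0476.47 targets Serune, not Ular; it does not apply.
Duty = $37,476.18 × 22% = $8,244.76.
Total = $17,254.79 + $110,494.38 + $8,244.76 = $135,993.93.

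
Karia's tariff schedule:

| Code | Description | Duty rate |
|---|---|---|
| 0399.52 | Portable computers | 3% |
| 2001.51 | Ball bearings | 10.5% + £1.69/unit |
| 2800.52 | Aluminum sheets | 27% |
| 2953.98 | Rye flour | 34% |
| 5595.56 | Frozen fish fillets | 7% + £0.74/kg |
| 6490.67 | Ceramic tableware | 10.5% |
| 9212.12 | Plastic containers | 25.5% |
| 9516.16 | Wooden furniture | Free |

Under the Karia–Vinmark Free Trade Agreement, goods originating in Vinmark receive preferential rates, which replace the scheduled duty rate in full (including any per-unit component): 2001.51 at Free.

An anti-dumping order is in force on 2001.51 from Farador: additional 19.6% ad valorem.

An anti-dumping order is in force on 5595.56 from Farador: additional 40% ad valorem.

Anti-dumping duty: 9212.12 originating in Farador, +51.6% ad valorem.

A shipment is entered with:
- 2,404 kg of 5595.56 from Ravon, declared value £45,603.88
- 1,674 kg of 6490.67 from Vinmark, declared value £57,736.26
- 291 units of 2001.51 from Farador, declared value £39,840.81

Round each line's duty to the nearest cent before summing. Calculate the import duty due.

£23,517.41

Line 1 (5595.56, Ravon, 2,404 kg, £45,603.88):
Base rate for 5595.56 is 7% + £0.74/kg.
The additional-duty order on 5595.56 targets Farador, not Ravon; it does not apply.
Duty = £45,603.88 × 7% + 2,404 × £0.74 = £4,971.23.
Line 2 (6490.67, Vinmark, 1,674 kg, £57,736.26):
Base rate for 6490.67 is 10.5%.
Origin Vinmark is the FTA partner but 6490.67 is not on the preference list; base rate stands.
Duty = £57,736.26 × 10.5% = £6,062.31.
Line 3 (2001.51, Farador, 291 units, £39,840.81):
Base rate for 2001.51 is 10.5% + £1.69/unit.
2001.51 has an FTA preferential rate, but origin Farador is not Vinmark; base rate stands.
Additional duty on 2001.51 from Farador: +19.6%. Applied ad valorem rate: 10.5% + 19.6% = 30.1%.
Duty = £39,840.81 × 30.1% + 291 × £1.69 = £12,483.87.
Total = £4,971.23 + £6,062.31 + £12,483.87 = £23,517.41.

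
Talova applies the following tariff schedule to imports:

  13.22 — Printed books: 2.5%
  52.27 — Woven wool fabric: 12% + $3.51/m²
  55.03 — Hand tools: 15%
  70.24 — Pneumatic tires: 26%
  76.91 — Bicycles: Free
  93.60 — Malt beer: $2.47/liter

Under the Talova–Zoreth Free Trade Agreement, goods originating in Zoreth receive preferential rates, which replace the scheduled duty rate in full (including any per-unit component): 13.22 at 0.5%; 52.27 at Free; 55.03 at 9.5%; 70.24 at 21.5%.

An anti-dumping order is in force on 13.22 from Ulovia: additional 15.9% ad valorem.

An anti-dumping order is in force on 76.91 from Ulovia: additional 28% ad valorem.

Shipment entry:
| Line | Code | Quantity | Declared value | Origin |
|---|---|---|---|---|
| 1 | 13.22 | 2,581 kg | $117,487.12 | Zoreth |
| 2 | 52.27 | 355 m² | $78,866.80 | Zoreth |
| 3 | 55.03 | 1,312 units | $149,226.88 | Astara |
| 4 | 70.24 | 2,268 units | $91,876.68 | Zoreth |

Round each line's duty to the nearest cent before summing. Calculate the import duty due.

Line 1 (13.22, Zoreth, 2,581 kg, $117,487.12):
Base rate for 13.22 is 2.5%.
Origin Zoreth qualifies under the Talova–Zoreth agreement and 13.22 is covered: preferential rate 0.5% applies instead.
The additional-duty order on 13.22 targets Ulovia, not Zoreth; it does not apply.
Duty = $117,487.12 × 0.5% = $587.44.
Line 2 (52.27, Zoreth, 355 m², $78,866.80):
Base rate for 52.27 is 12% + $3.51/m².
Origin Zoreth qualifies under the Talova–Zoreth agreement and 52.27 is covered: preferential rate Free applies instead.
Duty = $78,866.80 × 0% = $0.00.
Line 3 (55.03, Astara, 1,312 units, $149,226.88):
Base rate for 55.03 is 15%.
55.03 has an FTA preferential rate, but origin Astara is not Zoreth; base rate stands.
Duty = $149,226.88 × 15% = $22,384.03.
Line 4 (70.24, Zoreth, 2,268 units, $91,876.68):
Base rate for 70.24 is 26%.
Origin Zoreth qualifies under the Talova–Zoreth agreement and 70.24 is covered: preferential rate 21.5% applies instead.
Duty = $91,876.68 × 21.5% = $19,753.49.
Total = $587.44 + $0.00 + $22,384.03 + $19,753.49 = $42,724.96.

$42,724.96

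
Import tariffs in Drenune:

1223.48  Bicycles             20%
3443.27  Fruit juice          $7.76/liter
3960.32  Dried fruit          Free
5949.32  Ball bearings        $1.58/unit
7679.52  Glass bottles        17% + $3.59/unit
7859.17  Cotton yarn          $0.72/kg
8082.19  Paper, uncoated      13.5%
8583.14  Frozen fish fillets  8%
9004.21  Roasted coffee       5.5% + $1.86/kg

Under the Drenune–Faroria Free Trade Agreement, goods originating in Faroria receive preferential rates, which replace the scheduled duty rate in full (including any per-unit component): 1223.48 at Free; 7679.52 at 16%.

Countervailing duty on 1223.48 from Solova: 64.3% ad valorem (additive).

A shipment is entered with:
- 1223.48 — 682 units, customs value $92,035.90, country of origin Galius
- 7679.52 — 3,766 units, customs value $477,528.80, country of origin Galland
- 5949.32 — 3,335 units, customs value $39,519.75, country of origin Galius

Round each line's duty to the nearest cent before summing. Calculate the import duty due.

$118,376.32

Line 1 (1223.48, Galius, 682 units, $92,035.90):
Base rate for 1223.48 is 20%.
1223.48 has an FTA preferential rate, but origin Galius is not Faroria; base rate stands.
The additional-duty order on 1223.48 targets Solova, not Galius; it does not apply.
Duty = $92,035.90 × 20% = $18,407.18.
Line 2 (7679.52, Galland, 3,766 units, $477,528.80):
Base rate for 7679.52 is 17% + $3.59/unit.
7679.52 has an FTA preferential rate, but origin Galland is not Faroria; base rate stands.
Duty = $477,528.80 × 17% + 3,766 × $3.59 = $94,699.84.
Line 3 (5949.32, Galius, 3,335 units, $39,519.75):
Base rate for 5949.32 is $1.58/unit.
Duty = 3,335 × $1.58 = $5,269.30.
Total = $18,407.18 + $94,699.84 + $5,269.30 = $118,376.32.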